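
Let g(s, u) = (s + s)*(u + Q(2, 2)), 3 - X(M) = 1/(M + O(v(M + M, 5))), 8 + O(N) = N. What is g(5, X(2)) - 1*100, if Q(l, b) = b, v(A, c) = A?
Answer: -45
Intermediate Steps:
O(N) = -8 + N
X(M) = 3 - 1/(-8 + 3*M) (X(M) = 3 - 1/(M + (-8 + (M + M))) = 3 - 1/(M + (-8 + 2*M)) = 3 - 1/(-8 + 3*M))
g(s, u) = 2*s*(2 + u) (g(s, u) = (s + s)*(u + 2) = (2*s)*(2 + u) = 2*s*(2 + u))
g(5, X(2)) - 1*100 = 2*5*(2 + (-25 + 9*2)/(-8 + 3*2)) - 1*100 = 2*5*(2 + (-25 + 18)/(-8 + 6)) - 100 = 2*5*(2 - 7/(-2)) - 100 = 2*5*(2 - ½*(-7)) - 100 = 2*5*(2 + 7/2) - 100 = 2*5*(11/2) - 100 = 55 - 100 = -45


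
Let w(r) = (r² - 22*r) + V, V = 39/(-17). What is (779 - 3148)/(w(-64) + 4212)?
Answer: -40273/165133 ≈ -0.24388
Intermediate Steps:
V = -39/17 (V = 39*(-1/17) = -39/17 ≈ -2.2941)
w(r) = -39/17 + r² - 22*r (w(r) = (r² - 22*r) - 39/17 = -39/17 + r² - 22*r)
(779 - 3148)/(w(-64) + 4212) = (779 - 3148)/((-39/17 + (-64)² - 22*(-64)) + 4212) = -2369/((-39/17 + 4096 + 1408) + 4212) = -2369/(93529/17 + 4212) = -2369/165133/17 = -2369*17/165133 = -40273/165133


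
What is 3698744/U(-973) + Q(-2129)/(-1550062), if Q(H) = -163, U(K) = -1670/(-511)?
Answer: 1464853684539809/1294301770 ≈ 1.1318e+6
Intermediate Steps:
U(K) = 1670/511 (U(K) = -1670*(-1/511) = 1670/511)
3698744/U(-973) + Q(-2129)/(-1550062) = 3698744/(1670/511) - 163/(-1550062) = 3698744*(511/1670) - 163*(-1/1550062) = 945029092/835 + 163/1550062 = 1464853684539809/1294301770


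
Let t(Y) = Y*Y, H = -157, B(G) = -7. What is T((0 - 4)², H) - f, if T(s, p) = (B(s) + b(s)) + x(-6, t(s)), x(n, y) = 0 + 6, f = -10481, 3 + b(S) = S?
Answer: 10493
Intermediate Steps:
b(S) = -3 + S
t(Y) = Y²
x(n, y) = 6
T(s, p) = -4 + s (T(s, p) = (-7 + (-3 + s)) + 6 = (-10 + s) + 6 = -4 + s)
T((0 - 4)², H) - f = (-4 + (0 - 4)²) - 1*(-10481) = (-4 + (-4)²) + 10481 = (-4 + 16) + 10481 = 12 + 10481 = 10493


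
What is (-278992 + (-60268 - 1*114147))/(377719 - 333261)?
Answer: -453407/44458 ≈ -10.199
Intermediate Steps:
(-278992 + (-60268 - 1*114147))/(377719 - 333261) = (-278992 + (-60268 - 114147))/44458 = (-278992 - 174415)*(1/44458) = -453407*1/44458 = -453407/44458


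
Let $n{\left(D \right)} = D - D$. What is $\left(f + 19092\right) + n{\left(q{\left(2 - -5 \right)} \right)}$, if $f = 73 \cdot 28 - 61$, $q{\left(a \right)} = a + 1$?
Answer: $21075$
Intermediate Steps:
$q{\left(a \right)} = 1 + a$
$f = 1983$ ($f = 2044 - 61 = 1983$)
$n{\left(D \right)} = 0$
$\left(f + 19092\right) + n{\left(q{\left(2 - -5 \right)} \right)} = \left(1983 + 19092\right) + 0 = 21075 + 0 = 21075$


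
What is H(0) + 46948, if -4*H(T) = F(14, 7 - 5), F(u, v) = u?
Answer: 93889/2 ≈ 46945.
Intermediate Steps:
H(T) = -7/2 (H(T) = -¼*14 = -7/2)
H(0) + 46948 = -7/2 + 46948 = 93889/2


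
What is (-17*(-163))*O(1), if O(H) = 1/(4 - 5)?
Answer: -2771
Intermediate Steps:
O(H) = -1 (O(H) = 1/(-1) = -1)
(-17*(-163))*O(1) = -17*(-163)*(-1) = 2771*(-1) = -2771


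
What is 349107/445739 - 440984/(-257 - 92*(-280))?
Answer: -187660491355/11367681717 ≈ -16.508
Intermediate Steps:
349107/445739 - 440984/(-257 - 92*(-280)) = 349107*(1/445739) - 440984/(-257 + 25760) = 349107/445739 - 440984/25503 = -187660491355/11367681717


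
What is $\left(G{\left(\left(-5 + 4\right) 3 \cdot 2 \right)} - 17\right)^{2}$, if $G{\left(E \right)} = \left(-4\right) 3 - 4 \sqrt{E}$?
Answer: $745 + 232 i \sqrt{6} \approx 745.0 + 568.28 i$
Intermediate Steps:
$G{\left(E \right)} = -12 - 4 \sqrt{E}$
$\left(G{\left(\left(-5 + 4\right) 3 \cdot 2 \right)} - 17\right)^{2} = \left(\left(-12 - 4 \sqrt{\left(-5 + 4\right) 3 \cdot 2}\right) - 17\right)^{2} = \left(\left(-12 - 4 \sqrt{\left(-1\right) 3 \cdot 2}\right) - 17\right)^{2} = \left(\left(-12 - 4 \sqrt{\left(-3\right) 2}\right) - 17\right)^{2} = \left(\left(-12 - 4 \sqrt{-6}\right) - 17\right)^{2} = \left(\left(-12 - 4 i \sqrt{6}\right) - 17\right)^{2} = \left(-29 - 4 i \sqrt{6}\right)^{2}$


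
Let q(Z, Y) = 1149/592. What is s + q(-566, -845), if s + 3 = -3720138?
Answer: -2202322323/592 ≈ -3.7201e+6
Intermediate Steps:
s = -3720141 (s = -3 - 3720138 = -3720141)
q(Z, Y) = 1149/592 (q(Z, Y) = 1149*(1/592) = 1149/592)
s + q(-566, -845) = -3720141 + 1149/592 = -2202322323/592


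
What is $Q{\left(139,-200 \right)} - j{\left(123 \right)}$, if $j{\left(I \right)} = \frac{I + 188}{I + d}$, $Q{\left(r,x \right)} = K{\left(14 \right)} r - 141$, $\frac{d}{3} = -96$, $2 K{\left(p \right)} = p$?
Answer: $\frac{137591}{165} \approx 833.88$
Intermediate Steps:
$K{\left(p \right)} = \frac{p}{2}$
$d = -288$ ($d = 3 \left(-96\right) = -288$)
$Q{\left(r,x \right)} = -141 + 7 r$ ($Q{\left(r,x \right)} = \frac{1}{2} \cdot 14 r - 141 = 7 r - 141 = -141 + 7 r$)
$j{\left(I \right)} = \frac{188 + I}{-288 + I}$ ($j{\left(I \right)} = \frac{I + 188}{I - 288} = \frac{188 + I}{-288 + I}$)
$Q{\left(139,-200 \right)} - j{\left(123 \right)} = \left(-141 + 7 \cdot 139\right) - \frac{188 + 123}{-288 + 123} = \left(-141 + 973\right) - \frac{1}{-165} \cdot 311 = 832 - \left(- \frac{1}{165}\right) 311 = 832 - - \frac{311}{165} = 832 + \frac{311}{165} = \frac{137591}{165}$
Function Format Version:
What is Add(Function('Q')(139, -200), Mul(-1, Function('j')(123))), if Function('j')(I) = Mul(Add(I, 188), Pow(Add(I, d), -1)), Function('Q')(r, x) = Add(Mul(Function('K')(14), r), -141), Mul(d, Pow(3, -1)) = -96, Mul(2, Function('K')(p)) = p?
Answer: Rational(137591, 165) ≈ 833.88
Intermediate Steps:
Function('K')(p) = Mul(Rational(1, 2), p)
d = -288 (d = Mul(3, -96) = -288)
Function('Q')(r, x) = Add(-141, Mul(7, r)) (Function('Q')(r, x) = Add(Mul(Mul(Rational(1, 2), 14), r), -141) = Add(Mul(7, r), -141) = Add(-141, Mul(7, r)))
Function('j')(I) = Mul(Pow(Add(-288, I), -1), Add(188, I)) (Function('j')(I) = Mul(Add(I, 188), Pow(Add(I, -288), -1)) = Mul(Add(188, I), Pow(Add(-288, I), -1)) = Mul(Pow(Add(-288, I), -1), Add(188, I)))
Add(Function('Q')(139, -200), Mul(-1, Function('j')(123))) = Add(Add(-141, Mul(7, 139)), Mul(-1, Mul(Pow(Add(-288, 123), -1), Add(188, 123)))) = Add(Add(-141, 973), Mul(-1, Mul(Pow(-165, -1), 311))) = Add(832, Mul(-1, Mul(Rational(-1, 165), 311))) = Add(832, Mul(-1, Rational(-311, 165))) = Add(832, Rational(311, 165)) = Rational(137591, 165)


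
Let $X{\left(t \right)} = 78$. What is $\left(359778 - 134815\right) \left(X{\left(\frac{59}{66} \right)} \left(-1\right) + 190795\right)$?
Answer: $42904268471$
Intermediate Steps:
$\left(359778 - 134815\right) \left(X{\left(\frac{59}{66} \right)} \left(-1\right) + 190795\right) = \left(359778 - 134815\right) \left(78 \left(-1\right) + 190795\right) = \left(359778 - 134815\right) \left(-78 + 190795\right) = \left(359778 - 134815\right) 190717 = 224963 \cdot 190717 = 42904268471$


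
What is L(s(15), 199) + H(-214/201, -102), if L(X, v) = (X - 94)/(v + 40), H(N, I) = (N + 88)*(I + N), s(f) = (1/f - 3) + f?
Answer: -432596254823/48279195 ≈ -8960.3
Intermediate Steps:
s(f) = -3 + f + 1/f (s(f) = (1/f - 3) + f = (-3 + 1/f) + f = -3 + f + 1/f)
H(N, I) = (88 + N)*(I + N)
L(X, v) = (-94 + X)/(40 + v)
L(s(15), 199) + H(-214/201, -102) = (-94 + (-3 + 15 + 1/15))/(40 + 199) + ((-214/201)**2 + 88*(-102) + 88*(-214/201) - (-21828)/201) = (-94 + (-3 + 15 + 1/15))/239 + ((-214*1/201)**2 - 8976 + 88*(-214*1/201) - (-21828)/201) = (-94 + 181/15)/239 + ((-214/201)**2 - 8976 + 88*(-214/201) - 102*(-214/201)) = (1/239)*(-1229/15) + (45796/40401 - 8976 - 18832/201 + 7276/67) = -1229/3585 - 361991384/40401 = -432596254823/48279195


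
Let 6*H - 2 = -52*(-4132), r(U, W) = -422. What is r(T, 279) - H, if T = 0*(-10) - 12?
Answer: -36233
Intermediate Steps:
T = -12 (T = 0 - 12 = -12)
H = 35811 (H = ⅓ + (-52*(-4132))/6 = ⅓ + (⅙)*214864 = ⅓ + 107432/3 = 35811)
r(T, 279) - H = -422 - 1*35811 = -422 - 35811 = -36233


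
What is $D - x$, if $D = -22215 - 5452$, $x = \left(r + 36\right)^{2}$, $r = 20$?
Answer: $-30803$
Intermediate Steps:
$x = 3136$ ($x = \left(20 + 36\right)^{2} = 56^{2} = 3136$)
$D = -27667$
$D - x = -27667 - 3136 = -30803$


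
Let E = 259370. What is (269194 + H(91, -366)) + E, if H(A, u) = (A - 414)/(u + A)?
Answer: 145355423/275 ≈ 5.2857e+5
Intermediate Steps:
H(A, u) = (-414 + A)/(A + u)
(269194 + H(91, -366)) + E = (269194 + (-414 + 91)/(91 - 366)) + 259370 = (269194 - 323/(-275)) + 259370 = (269194 - 1/275*(-323)) + 259370 = (269194 + 323/275) + 259370 = 74028673/275 + 259370 = 145355423/275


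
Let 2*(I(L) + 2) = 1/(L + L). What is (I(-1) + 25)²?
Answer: 8281/16 ≈ 517.56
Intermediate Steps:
I(L) = -2 + 1/(4*L) (I(L) = -2 + 1/(2*(L + L)) = -2 + 1/(2*((2*L))) = -2 + (1/(2*L))/2 = -2 + 1/(4*L))
(I(-1) + 25)² = ((-2 + (¼)/(-1)) + 25)² = ((-2 + (¼)*(-1)) + 25)² = ((-2 - ¼) + 25)² = (-9/4 + 25)² = (91/4)² = 8281/16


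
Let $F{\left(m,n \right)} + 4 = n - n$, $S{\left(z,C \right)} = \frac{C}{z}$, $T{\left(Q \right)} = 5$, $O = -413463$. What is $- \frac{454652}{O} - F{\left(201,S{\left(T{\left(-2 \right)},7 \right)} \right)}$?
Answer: $\frac{2108504}{413463} \approx 5.0996$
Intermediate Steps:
$F{\left(m,n \right)} = -4$ ($F{\left(m,n \right)} = -4 + \left(n - n\right) = -4 + 0 = -4$)
$- \frac{454652}{O} - F{\left(201,S{\left(T{\left(-2 \right)},7 \right)} \right)} = - \frac{454652}{-413463} - -4 = \left(-454652\right) \left(- \frac{1}{413463}\right) + 4 = \frac{454652}{413463} + 4 = \frac{2108504}{413463}$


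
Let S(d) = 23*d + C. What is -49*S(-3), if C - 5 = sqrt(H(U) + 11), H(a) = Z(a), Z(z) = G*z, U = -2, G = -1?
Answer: 3136 - 49*sqrt(13) ≈ 2959.3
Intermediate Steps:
Z(z) = -z
H(a) = -a
C = 5 + sqrt(13) (C = 5 + sqrt(-1*(-2) + 11) = 5 + sqrt(2 + 11) = 5 + sqrt(13) ≈ 8.6055)
S(d) = 5 + sqrt(13) + 23*d (S(d) = 23*d + (5 + sqrt(13)) = 5 + sqrt(13) + 23*d)
-49*S(-3) = -49*(5 + sqrt(13) + 23*(-3)) = -49*(5 + sqrt(13) - 69) = -49*(-64 + sqrt(13)) = 3136 - 49*sqrt(13)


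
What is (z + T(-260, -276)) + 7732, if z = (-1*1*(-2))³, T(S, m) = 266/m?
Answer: 1067987/138 ≈ 7739.0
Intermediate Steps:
z = 8 (z = (-1*(-2))³ = 2³ = 8)
(z + T(-260, -276)) + 7732 = (8 + 266/(-276)) + 7732 = (8 + 266*(-1/276)) + 7732 = (8 - 133/138) + 7732 = 971/138 + 7732 = 1067987/138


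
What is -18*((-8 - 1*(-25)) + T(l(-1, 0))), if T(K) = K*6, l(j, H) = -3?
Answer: 18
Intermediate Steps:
T(K) = 6*K
-18*((-8 - 1*(-25)) + T(l(-1, 0))) = -18*((-8 - 1*(-25)) + 6*(-3)) = -18*((-8 + 25) - 18) = -18*(17 - 18) = -18*(-1) = 18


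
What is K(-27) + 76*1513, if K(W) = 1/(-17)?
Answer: 1954795/17 ≈ 1.1499e+5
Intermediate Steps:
K(W) = -1/17
K(-27) + 76*1513 = -1/17 + 76*1513 = -1/17 + 114988 = 1954795/17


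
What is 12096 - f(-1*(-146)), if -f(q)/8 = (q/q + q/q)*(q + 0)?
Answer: 14432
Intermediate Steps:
f(q) = -16*q (f(q) = -8*(q/q + q/q)*(q + 0) = -8*(1 + 1)*q = -16*q)
12096 - f(-1*(-146)) = 12096 - (-16)*(-1*(-146)) = 12096 - (-16)*146 = 12096 - 1*(-2336) = 12096 + 2336 = 14432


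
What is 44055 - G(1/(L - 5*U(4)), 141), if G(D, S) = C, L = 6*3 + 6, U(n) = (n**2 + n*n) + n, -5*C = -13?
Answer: 220262/5 ≈ 44052.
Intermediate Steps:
C = 13/5 (C = -1/5*(-13) = 13/5 ≈ 2.6000)
U(n) = n + 2*n**2 (U(n) = (n**2 + n**2) + n = 2*n**2 + n = n + 2*n**2)
L = 24 (L = 18 + 6 = 24)
G(D, S) = 13/5
44055 - G(1/(L - 5*U(4)), 141) = 44055 - 1*13/5 = 44055 - 13/5 = 220262/5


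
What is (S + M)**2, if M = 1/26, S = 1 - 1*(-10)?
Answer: 82369/676 ≈ 121.85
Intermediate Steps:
S = 11 (S = 1 + 10 = 11)
M = 1/26 ≈ 0.038462
(S + M)**2 = (11 + 1/26)**2 = (287/26)**2 = 82369/676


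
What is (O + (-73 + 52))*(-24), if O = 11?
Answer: 240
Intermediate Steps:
(O + (-73 + 52))*(-24) = (11 + (-73 + 52))*(-24) = (11 - 21)*(-24) = -10*(-24) = 240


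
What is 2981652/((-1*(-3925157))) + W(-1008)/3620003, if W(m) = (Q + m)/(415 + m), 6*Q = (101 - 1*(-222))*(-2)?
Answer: 19201808297537203/25277953525422909 ≈ 0.75963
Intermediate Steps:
Q = -323/3 (Q = ((101 - 1*(-222))*(-2))/6 = ((101 + 222)*(-2))/6 = (323*(-2))/6 = (1/6)*(-646) = -323/3 ≈ -107.67)
W(m) = (-323/3 + m)/(415 + m)
2981652/((-1*(-3925157))) + W(-1008)/3620003 = 2981652/((-1*(-3925157))) + ((-323/3 - 1008)/(415 - 1008))/3620003 = 2981652/3925157 + (-3347/3/(-593))*(1/3620003) = 2981652*(1/3925157) - 1/593*(-3347/3)*(1/3620003) = 2981652/3925157 + (3347/1779)*(1/3620003) = 2981652/3925157 + 3347/6439985337 = 19201808297537203/25277953525422909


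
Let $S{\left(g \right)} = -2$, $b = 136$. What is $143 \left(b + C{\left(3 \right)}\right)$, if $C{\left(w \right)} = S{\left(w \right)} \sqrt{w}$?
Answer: $19448 - 286 \sqrt{3} \approx 18953.0$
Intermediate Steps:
$C{\left(w \right)} = - 2 \sqrt{w}$
$143 \left(b + C{\left(3 \right)}\right) = 143 \left(136 - 2 \sqrt{3}\right) = 19448 - 286 \sqrt{3}$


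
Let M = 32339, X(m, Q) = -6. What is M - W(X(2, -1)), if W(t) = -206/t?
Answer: 96914/3 ≈ 32305.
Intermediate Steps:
M - W(X(2, -1)) = 32339 - (-206)/(-6) = 32339 - (-206)*(-1)/6 = 32339 - 1*103/3 = 32339 - 103/3 = 96914/3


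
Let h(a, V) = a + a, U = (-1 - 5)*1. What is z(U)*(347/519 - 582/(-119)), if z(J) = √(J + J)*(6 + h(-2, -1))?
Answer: 1373404*I*√3/61761 ≈ 38.516*I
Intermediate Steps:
U = -6 (U = -6*1 = -6)
h(a, V) = 2*a
z(J) = 2*√2*√J (z(J) = √(J + J)*(6 + 2*(-2)) = √(2*J)*(6 - 4) = (√2*√J)*2 = 2*√2*√J)
z(U)*(347/519 - 582/(-119)) = (2*√2*√(-6))*(347/519 - 582/(-119)) = (2*√2*(I*√6))*(347*(1/519) - 582*(-1/119)) = (4*I*√3)*(347/519 + 582/119) = (4*I*√3)*(343351/61761) = 1373404*I*√3/61761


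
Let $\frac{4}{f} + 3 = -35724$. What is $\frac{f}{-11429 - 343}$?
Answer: $\frac{1}{105144561} \approx 9.5107 \cdot 10^{-9}$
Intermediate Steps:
$f = - \frac{4}{35727}$ ($f = \frac{4}{-3 - 35724} = \frac{4}{-35727} = 4 \left(- \frac{1}{35727}\right) = - \frac{4}{35727} \approx -0.00011196$)
$\frac{f}{-11429 - 343} = - \frac{4}{35727 \left(-11429 - 343\right)} = - \frac{4}{35727 \left(-11772\right)} = \left(- \frac{4}{35727}\right) \left(- \frac{1}{11772}\right) = \frac{1}{105144561}$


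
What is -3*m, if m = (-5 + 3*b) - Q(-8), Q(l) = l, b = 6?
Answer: -63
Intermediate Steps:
m = 21 (m = (-5 + 3*6) - 1*(-8) = (-5 + 18) + 8 = 13 + 8 = 21)
-3*m = -3*21 = -63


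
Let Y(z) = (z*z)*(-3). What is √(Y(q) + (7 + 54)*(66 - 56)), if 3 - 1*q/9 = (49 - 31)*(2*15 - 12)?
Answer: I*√25038353 ≈ 5003.8*I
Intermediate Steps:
q = -2889 (q = 27 - 9*(49 - 31)*(2*15 - 12) = 27 - 162*(30 - 12) = 27 - 162*18 = 27 - 9*324 = 27 - 2916 = -2889)
Y(z) = -3*z² (Y(z) = z²*(-3) = -3*z²)
√(Y(q) + (7 + 54)*(66 - 56)) = √(-3*(-2889)² + (7 + 54)*(66 - 56)) = √(-3*8346321 + 61*10) = √(-25038963 + 610) = √(-25038353) = I*√25038353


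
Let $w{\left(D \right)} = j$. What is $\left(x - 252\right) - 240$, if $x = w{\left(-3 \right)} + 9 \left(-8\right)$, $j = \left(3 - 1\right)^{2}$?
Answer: $-560$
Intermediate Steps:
$j = 4$ ($j = 2^{2} = 4$)
$w{\left(D \right)} = 4$
$x = -68$ ($x = 4 + 9 \left(-8\right) = 4 - 72 = -68$)
$\left(x - 252\right) - 240 = \left(-68 - 252\right) - 240 = -320 - 240 = -560$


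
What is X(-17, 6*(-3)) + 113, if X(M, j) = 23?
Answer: 136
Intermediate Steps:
X(-17, 6*(-3)) + 113 = 23 + 113 = 136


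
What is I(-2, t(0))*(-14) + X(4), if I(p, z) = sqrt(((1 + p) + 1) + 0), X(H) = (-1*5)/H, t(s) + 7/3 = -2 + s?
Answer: -5/4 ≈ -1.2500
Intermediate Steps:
t(s) = -13/3 + s (t(s) = -7/3 + (-2 + s) = -13/3 + s)
X(H) = -5/H
I(p, z) = sqrt(2 + p) (I(p, z) = sqrt((2 + p) + 0) = sqrt(2 + p))
I(-2, t(0))*(-14) + X(4) = sqrt(2 - 2)*(-14) - 5/4 = sqrt(0)*(-14) - 5*1/4 = 0*(-14) - 5/4 = 0 - 5/4 = -5/4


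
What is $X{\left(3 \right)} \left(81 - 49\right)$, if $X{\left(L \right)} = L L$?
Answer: $288$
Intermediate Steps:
$X{\left(L \right)} = L^{2}$
$X{\left(3 \right)} \left(81 - 49\right) = 3^{2} \left(81 - 49\right) = 9 \cdot 32 = 288$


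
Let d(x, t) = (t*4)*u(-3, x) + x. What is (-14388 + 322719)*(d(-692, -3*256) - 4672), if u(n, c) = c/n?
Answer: -220139700732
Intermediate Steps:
d(x, t) = x - 4*t*x/3 (d(x, t) = (t*4)*(x/(-3)) + x = (4*t)*(x*(-⅓)) + x = (4*t)*(-x/3) + x = -4*t*x/3 + x = x - 4*t*x/3)
(-14388 + 322719)*(d(-692, -3*256) - 4672) = (-14388 + 322719)*((⅓)*(-692)*(3 - (-12)*256) - 4672) = 308331*((⅓)*(-692)*(3 - 4*(-768)) - 4672) = 308331*((⅓)*(-692)*(3 + 3072) - 4672) = 308331*((⅓)*(-692)*3075 - 4672) = 308331*(-709300 - 4672) = 308331*(-713972) = -220139700732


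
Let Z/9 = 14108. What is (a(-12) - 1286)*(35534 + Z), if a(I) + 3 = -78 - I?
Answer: -220195630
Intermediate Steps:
a(I) = -81 - I (a(I) = -3 + (-78 - I) = -81 - I)
Z = 126972 (Z = 9*14108 = 126972)
(a(-12) - 1286)*(35534 + Z) = ((-81 - 1*(-12)) - 1286)*(35534 + 126972) = ((-81 + 12) - 1286)*162506 = (-69 - 1286)*162506 = -1355*162506 = -220195630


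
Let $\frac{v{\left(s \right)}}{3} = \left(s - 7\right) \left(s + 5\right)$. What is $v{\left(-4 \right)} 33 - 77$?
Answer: $-1166$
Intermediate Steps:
$v{\left(s \right)} = 3 \left(-7 + s\right) \left(5 + s\right)$ ($v{\left(s \right)} = 3 \left(s - 7\right) \left(s + 5\right) = 3 \left(-7 + s\right) \left(5 + s\right)$)
$v{\left(-4 \right)} 33 - 77 = \left(-105 - -24 + 3 \left(-4\right)^{2}\right) 33 - 77 = \left(-105 + 24 + 3 \cdot 16\right) 33 - 77 = \left(-105 + 24 + 48\right) 33 - 77 = \left(-33\right) 33 - 77 = -1089 - 77 = -1166$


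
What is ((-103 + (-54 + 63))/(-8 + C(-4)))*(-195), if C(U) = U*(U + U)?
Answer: 3055/4 ≈ 763.75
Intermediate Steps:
C(U) = 2*U² (C(U) = U*(2*U) = 2*U²)
((-103 + (-54 + 63))/(-8 + C(-4)))*(-195) = ((-103 + (-54 + 63))/(-8 + 2*(-4)²))*(-195) = ((-103 + 9)/(-8 + 2*16))*(-195) = -94/(-8 + 32)*(-195) = -94/24*(-195) = -94*1/24*(-195) = -47/12*(-195) = 3055/4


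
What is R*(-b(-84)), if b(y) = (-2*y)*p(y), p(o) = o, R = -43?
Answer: -606816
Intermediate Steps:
b(y) = -2*y**2 (b(y) = (-2*y)*y = -2*y**2)
R*(-b(-84)) = -(-43)*(-2*(-84)**2) = -(-43)*(-2*7056) = -(-43)*(-14112) = -43*14112 = -606816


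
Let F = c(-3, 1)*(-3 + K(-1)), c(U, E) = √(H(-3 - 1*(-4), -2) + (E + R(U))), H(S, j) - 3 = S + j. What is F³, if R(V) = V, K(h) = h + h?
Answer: 0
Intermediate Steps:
K(h) = 2*h
H(S, j) = 3 + S + j (H(S, j) = 3 + (S + j) = 3 + S + j)
c(U, E) = √(2 + E + U) (c(U, E) = √((3 + (-3 - 1*(-4)) - 2) + (E + U)) = √((3 + (-3 + 4) - 2) + (E + U)) = √((3 + 1 - 2) + (E + U)) = √(2 + (E + U)) = √(2 + E + U))
F = 0 (F = √(2 + 1 - 3)*(-3 + 2*(-1)) = √0*(-3 - 2) = 0*(-5) = 0)
F³ = 0³ = 0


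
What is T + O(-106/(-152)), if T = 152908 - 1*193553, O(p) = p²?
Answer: -234762711/5776 ≈ -40645.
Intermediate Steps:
T = -40645 (T = 152908 - 193553 = -40645)
T + O(-106/(-152)) = -40645 + (-106/(-152))² = -40645 + (-106*(-1/152))² = -40645 + (53/76)² = -40645 + 2809/5776 = -234762711/5776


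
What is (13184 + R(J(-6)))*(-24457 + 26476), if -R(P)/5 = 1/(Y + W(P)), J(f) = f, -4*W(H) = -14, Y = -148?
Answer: 7692765534/289 ≈ 2.6619e+7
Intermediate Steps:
W(H) = 7/2 (W(H) = -1/4*(-14) = 7/2)
R(P) = 10/289 (R(P) = -5/(-148 + 7/2) = -5/(-289/2) = -5*(-2/289) = 10/289)
(13184 + R(J(-6)))*(-24457 + 26476) = (13184 + 10/289)*(-24457 + 26476) = (3810186/289)*2019 = 7692765534/289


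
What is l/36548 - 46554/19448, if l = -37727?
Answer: -152198143/44424094 ≈ -3.4260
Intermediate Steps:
l/36548 - 46554/19448 = -37727/36548 - 46554/19448 = -37727*1/36548 - 46554*1/19448 = -37727/36548 - 23277/9724 = -152198143/44424094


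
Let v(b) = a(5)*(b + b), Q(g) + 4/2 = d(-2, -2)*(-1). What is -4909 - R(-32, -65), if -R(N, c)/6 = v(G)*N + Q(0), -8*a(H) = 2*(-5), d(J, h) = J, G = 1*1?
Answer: -5389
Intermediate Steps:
G = 1
a(H) = 5/4 (a(H) = -(-5)/4 = -⅛*(-10) = 5/4)
Q(g) = 0 (Q(g) = -2 - 2*(-1) = -2 + 2 = 0)
v(b) = 5*b/2 (v(b) = 5*(b + b)/4 = 5*(2*b)/4 = 5*b/2)
R(N, c) = -15*N (R(N, c) = -6*(((5/2)*1)*N + 0) = -6*(5*N/2 + 0) = -15*N)
-4909 - R(-32, -65) = -4909 - (-15)*(-32) = -4909 - 1*480 = -4909 - 480 = -5389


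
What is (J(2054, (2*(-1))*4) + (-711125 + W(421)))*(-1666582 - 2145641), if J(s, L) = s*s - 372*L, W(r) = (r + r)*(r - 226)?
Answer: -14009755599411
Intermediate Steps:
W(r) = 2*r*(-226 + r) (W(r) = (2*r)*(-226 + r) = 2*r*(-226 + r))
J(s, L) = s² - 372*L
(J(2054, (2*(-1))*4) + (-711125 + W(421)))*(-1666582 - 2145641) = ((2054² - 372*2*(-1)*4) + (-711125 + 2*421*(-226 + 421)))*(-1666582 - 2145641) = ((4218916 - (-744)*4) + (-711125 + 2*421*195))*(-3812223) = ((4218916 - 372*(-8)) + (-711125 + 164190))*(-3812223) = ((4218916 + 2976) - 546935)*(-3812223) = (4221892 - 546935)*(-3812223) = 3674957*(-3812223) = -14009755599411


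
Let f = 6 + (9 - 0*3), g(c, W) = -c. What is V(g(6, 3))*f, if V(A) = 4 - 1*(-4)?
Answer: 120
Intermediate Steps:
V(A) = 8 (V(A) = 4 + 4 = 8)
f = 15 (f = 6 + (9 - 1*0) = 6 + (9 + 0) = 6 + 9 = 15)
V(g(6, 3))*f = 8*15 = 120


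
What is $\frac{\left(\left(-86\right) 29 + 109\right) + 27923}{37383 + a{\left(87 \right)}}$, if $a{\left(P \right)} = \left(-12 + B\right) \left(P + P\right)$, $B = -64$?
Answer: $\frac{25538}{24159} \approx 1.0571$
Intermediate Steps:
$a{\left(P \right)} = - 152 P$ ($a{\left(P \right)} = \left(-12 - 64\right) \left(P + P\right) = - 76 \cdot 2 P = - 152 P$)
$\frac{\left(\left(-86\right) 29 + 109\right) + 27923}{37383 + a{\left(87 \right)}} = \frac{\left(\left(-86\right) 29 + 109\right) + 27923}{37383 - 13224} = \frac{\left(-2494 + 109\right) + 27923}{37383 - 13224} = \frac{-2385 + 27923}{24159} = 25538 \cdot \frac{1}{24159} = \frac{25538}{24159}$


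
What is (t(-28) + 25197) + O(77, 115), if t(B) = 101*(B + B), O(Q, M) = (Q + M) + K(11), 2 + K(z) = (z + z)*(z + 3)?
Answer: 20039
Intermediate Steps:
K(z) = -2 + 2*z*(3 + z) (K(z) = -2 + (z + z)*(z + 3) = -2 + (2*z)*(3 + z) = -2 + 2*z*(3 + z))
O(Q, M) = 306 + M + Q (O(Q, M) = (Q + M) + (-2 + 2*11² + 6*11) = (M + Q) + (-2 + 2*121 + 66) = (M + Q) + (-2 + 242 + 66) = (M + Q) + 306 = 306 + M + Q)
t(B) = 202*B (t(B) = 101*(2*B) = 202*B)
(t(-28) + 25197) + O(77, 115) = (202*(-28) + 25197) + (306 + 115 + 77) = (-5656 + 25197) + 498 = 19541 + 498 = 20039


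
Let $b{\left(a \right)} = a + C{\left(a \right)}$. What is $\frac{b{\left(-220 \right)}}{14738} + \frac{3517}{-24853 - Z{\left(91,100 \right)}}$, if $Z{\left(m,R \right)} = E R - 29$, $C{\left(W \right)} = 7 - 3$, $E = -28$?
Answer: $- \frac{28295365}{162294856} \approx -0.17435$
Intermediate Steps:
$C{\left(W \right)} = 4$ ($C{\left(W \right)} = 7 - 3 = 4$)
$Z{\left(m,R \right)} = -29 - 28 R$ ($Z{\left(m,R \right)} = - 28 R - 29 = -29 - 28 R$)
$b{\left(a \right)} = 4 + a$ ($b{\left(a \right)} = a + 4 = 4 + a$)
$\frac{b{\left(-220 \right)}}{14738} + \frac{3517}{-24853 - Z{\left(91,100 \right)}} = \frac{4 - 220}{14738} + \frac{3517}{-24853 - \left(-29 - 2800\right)} = \left(-216\right) \frac{1}{14738} + \frac{3517}{-24853 - \left(-29 - 2800\right)} = - \frac{108}{7369} + \frac{3517}{-24853 - -2829} = - \frac{108}{7369} + \frac{3517}{-24853 + 2829} = - \frac{108}{7369} + \frac{3517}{-22024} = - \frac{108}{7369} + 3517 \left(- \frac{1}{22024}\right) = - \frac{108}{7369} - \frac{3517}{22024} = - \frac{28295365}{162294856}$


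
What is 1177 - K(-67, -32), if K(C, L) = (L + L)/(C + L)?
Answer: 116459/99 ≈ 1176.4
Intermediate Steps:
K(C, L) = 2*L/(C + L) (K(C, L) = (2*L)/(C + L) = 2*L/(C + L))
1177 - K(-67, -32) = 1177 - 2*(-32)/(-67 - 32) = 1177 - 2*(-32)/(-99) = 1177 - 2*(-32)*(-1)/99 = 1177 - 1*64/99 = 1177 - 64/99 = 116459/99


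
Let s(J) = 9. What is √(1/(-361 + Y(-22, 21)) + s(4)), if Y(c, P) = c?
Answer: √1319818/383 ≈ 2.9996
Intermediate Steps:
√(1/(-361 + Y(-22, 21)) + s(4)) = √(1/(-361 - 22) + 9) = √(1/(-383) + 9) = √(-1/383 + 9) = √(3446/383) = √1319818/383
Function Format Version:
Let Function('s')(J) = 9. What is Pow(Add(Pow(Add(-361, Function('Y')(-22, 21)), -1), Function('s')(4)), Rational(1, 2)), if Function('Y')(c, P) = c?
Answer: Mul(Rational(1, 383), Pow(1319818, Rational(1, 2))) ≈ 2.9996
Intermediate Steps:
Pow(Add(Pow(Add(-361, Function('Y')(-22, 21)), -1), Function('s')(4)), Rational(1, 2)) = Pow(Add(Pow(Add(-361, -22), -1), 9), Rational(1, 2)) = Pow(Add(Pow(-383, -1), 9), Rational(1, 2)) = Pow(Add(Rational(-1, 383), 9), Rational(1, 2)) = Pow(Rational(3446, 383), Rational(1, 2)) = Mul(Rational(1, 383), Pow(1319818, Rational(1, 2)))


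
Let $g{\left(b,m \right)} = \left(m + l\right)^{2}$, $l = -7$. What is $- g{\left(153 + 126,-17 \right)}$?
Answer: $-576$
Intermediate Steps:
$g{\left(b,m \right)} = \left(-7 + m\right)^{2}$ ($g{\left(b,m \right)} = \left(m - 7\right)^{2} = \left(-7 + m\right)^{2}$)
$- g{\left(153 + 126,-17 \right)} = - \left(-7 - 17\right)^{2} = - \left(-24\right)^{2} = \left(-1\right) 576 = -576$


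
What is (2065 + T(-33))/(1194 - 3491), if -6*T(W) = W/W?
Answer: -12389/13782 ≈ -0.89893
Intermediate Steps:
T(W) = -1/6 (T(W) = -W/(6*W) = -1/6*1 = -1/6)
(2065 + T(-33))/(1194 - 3491) = (2065 - 1/6)/(1194 - 3491) = (12389/6)/(-2297) = (12389/6)*(-1/2297) = -12389/13782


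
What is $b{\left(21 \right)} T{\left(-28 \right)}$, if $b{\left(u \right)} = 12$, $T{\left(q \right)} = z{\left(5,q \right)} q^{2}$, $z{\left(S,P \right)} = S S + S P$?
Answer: $-1081920$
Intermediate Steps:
$z{\left(S,P \right)} = S^{2} + P S$
$T{\left(q \right)} = q^{2} \left(25 + 5 q\right)$ ($T{\left(q \right)} = 5 \left(q + 5\right) q^{2} = 5 \left(5 + q\right) q^{2} = \left(25 + 5 q\right) q^{2} = q^{2} \left(25 + 5 q\right)$)
$b{\left(21 \right)} T{\left(-28 \right)} = 12 \cdot 5 \left(-28\right)^{2} \left(5 - 28\right) = 12 \cdot 5 \cdot 784 \left(-23\right) = 12 \left(-90160\right) = -1081920$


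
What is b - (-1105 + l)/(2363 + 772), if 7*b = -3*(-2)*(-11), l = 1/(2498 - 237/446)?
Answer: -221855259547/24443899095 ≈ -9.0761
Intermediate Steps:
l = 446/1113871 (l = 1/(2498 - 237*1/446) = 1/(2498 - 237/446) = 1/(1113871/446) = 446/1113871 ≈ 0.00040041)
b = -66/7 (b = (-3*(-2)*(-11))/7 = (6*(-11))/7 = (1/7)*(-66) = -66/7 ≈ -9.4286)
b - (-1105 + l)/(2363 + 772) = -66/7 - (-1105 + 446/1113871)/(2363 + 772) = -66/7 - (-1230827009)/(1113871*3135) = -66/7 - 1*(-1230827009/3491985585) = -66/7 + 1230827009/3491985585 = -221855259547/24443899095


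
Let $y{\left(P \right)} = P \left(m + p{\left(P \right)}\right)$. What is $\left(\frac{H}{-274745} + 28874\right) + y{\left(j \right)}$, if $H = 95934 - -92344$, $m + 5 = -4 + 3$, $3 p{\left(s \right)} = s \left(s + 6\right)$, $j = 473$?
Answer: $\frac{29464834363921}{824235} \approx 3.5748 \cdot 10^{7}$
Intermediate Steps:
$p{\left(s \right)} = \frac{s \left(6 + s\right)}{3}$ ($p{\left(s \right)} = \frac{s \left(s + 6\right)}{3} = \frac{s \left(6 + s\right)}{3}$)
$m = -6$ ($m = -5 + \left(-4 + 3\right) = -5 - 1 = -6$)
$y{\left(P \right)} = P \left(-6 + \frac{P \left(6 + P\right)}{3}\right)$
$H = 188278$ ($H = 95934 + 92344 = 188278$)
$\left(\frac{H}{-274745} + 28874\right) + y{\left(j \right)} = \left(\frac{188278}{-274745} + 28874\right) + \frac{1}{3} \cdot 473 \left(-18 + 473 \left(6 + 473\right)\right) = \left(188278 \left(- \frac{1}{274745}\right) + 28874\right) + \frac{1}{3} \cdot 473 \left(-18 + 473 \cdot 479\right) = \left(- \frac{188278}{274745} + 28874\right) + \frac{1}{3} \cdot 473 \left(-18 + 226567\right) = \frac{7932798852}{274745} + \frac{1}{3} \cdot 473 \cdot 226549 = \frac{7932798852}{274745} + \frac{107157677}{3} = \frac{29464834363921}{824235}$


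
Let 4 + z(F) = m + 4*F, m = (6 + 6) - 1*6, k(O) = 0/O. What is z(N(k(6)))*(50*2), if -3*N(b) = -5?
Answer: 2600/3 ≈ 866.67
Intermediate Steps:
k(O) = 0
N(b) = 5/3 (N(b) = -⅓*(-5) = 5/3)
m = 6 (m = 12 - 6 = 6)
z(F) = 2 + 4*F (z(F) = -4 + (6 + 4*F) = 2 + 4*F)
z(N(k(6)))*(50*2) = (2 + 4*(5/3))*(50*2) = (2 + 20/3)*100 = (26/3)*100 = 2600/3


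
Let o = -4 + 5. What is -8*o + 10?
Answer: 2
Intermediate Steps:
o = 1
-8*o + 10 = -8*1 + 10 = -8 + 10 = 2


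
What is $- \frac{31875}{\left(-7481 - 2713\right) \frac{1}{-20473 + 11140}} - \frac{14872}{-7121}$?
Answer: $- \frac{706090078069}{24197158} \approx -29181.0$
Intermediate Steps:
$- \frac{31875}{\left(-7481 - 2713\right) \frac{1}{-20473 + 11140}} - \frac{14872}{-7121} = - \frac{31875}{\left(-10194\right) \frac{1}{-9333}} - - \frac{14872}{7121} = - \frac{31875}{\left(-10194\right) \left(- \frac{1}{9333}\right)} + \frac{14872}{7121} = - \frac{31875}{\frac{3398}{3111}} + \frac{14872}{7121} = \left(-31875\right) \frac{3111}{3398} + \frac{14872}{7121} = - \frac{99163125}{3398} + \frac{14872}{7121} = - \frac{706090078069}{24197158}$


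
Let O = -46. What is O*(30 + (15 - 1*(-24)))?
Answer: -3174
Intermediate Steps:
O*(30 + (15 - 1*(-24))) = -46*(30 + (15 - 1*(-24))) = -46*(30 + (15 + 24)) = -46*(30 + 39) = -46*69 = -3174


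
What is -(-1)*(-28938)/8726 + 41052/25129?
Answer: -184481625/109637827 ≈ -1.6826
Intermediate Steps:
-(-1)*(-28938)/8726 + 41052/25129 = -1*28938*(1/8726) + 41052*(1/25129) = -28938*1/8726 + 41052/25129 = -14469/4363 + 41052/25129 = -184481625/109637827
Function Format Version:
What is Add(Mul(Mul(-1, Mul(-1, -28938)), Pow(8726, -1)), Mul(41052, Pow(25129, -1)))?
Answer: Rational(-184481625, 109637827) ≈ -1.6826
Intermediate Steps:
Add(Mul(Mul(-1, Mul(-1, -28938)), Pow(8726, -1)), Mul(41052, Pow(25129, -1))) = Add(Mul(Mul(-1, 28938), Rational(1, 8726)), Mul(41052, Rational(1, 25129))) = Add(Mul(-28938, Rational(1, 8726)), Rational(41052, 25129)) = Add(Rational(-14469, 4363), Rational(41052, 25129)) = Rational(-184481625, 109637827)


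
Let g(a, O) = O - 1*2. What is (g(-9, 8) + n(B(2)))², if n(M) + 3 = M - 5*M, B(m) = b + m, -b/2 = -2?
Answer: 441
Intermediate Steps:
b = 4 (b = -2*(-2) = 4)
B(m) = 4 + m
n(M) = -3 - 4*M (n(M) = -3 + (M - 5*M) = -3 - 4*M)
g(a, O) = -2 + O (g(a, O) = O - 2 = -2 + O)
(g(-9, 8) + n(B(2)))² = ((-2 + 8) + (-3 - 4*(4 + 2)))² = (6 + (-3 - 4*6))² = (6 + (-3 - 24))² = (6 - 27)² = (-21)² = 441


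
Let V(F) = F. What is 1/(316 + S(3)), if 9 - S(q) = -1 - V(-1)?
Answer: 1/325 ≈ 0.0030769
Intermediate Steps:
S(q) = 9 (S(q) = 9 - (-1 - 1*(-1)) = 9 - (-1 + 1) = 9 - 1*0 = 9 + 0 = 9)
1/(316 + S(3)) = 1/(316 + 9) = 1/325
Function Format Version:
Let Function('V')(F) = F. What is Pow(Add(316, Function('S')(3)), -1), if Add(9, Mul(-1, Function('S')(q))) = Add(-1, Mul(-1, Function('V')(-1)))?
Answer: Rational(1, 325) ≈ 0.0030769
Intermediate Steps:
Function('S')(q) = 9 (Function('S')(q) = Add(9, Mul(-1, Add(-1, Mul(-1, -1)))) = Add(9, Mul(-1, Add(-1, 1))) = Add(9, Mul(-1, 0)) = Add(9, 0) = 9)
Pow(Add(316, Function('S')(3)), -1) = Pow(Add(316, 9), -1) = Pow(325, -1) = Rational(1, 325)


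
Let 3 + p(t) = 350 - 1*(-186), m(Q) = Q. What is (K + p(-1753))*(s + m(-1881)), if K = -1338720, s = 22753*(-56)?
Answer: 1707592183163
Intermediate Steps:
s = -1274168
p(t) = 533 (p(t) = -3 + (350 - 1*(-186)) = -3 + (350 + 186) = -3 + 536 = 533)
(K + p(-1753))*(s + m(-1881)) = (-1338720 + 533)*(-1274168 - 1881) = -1338187*(-1276049) = 1707592183163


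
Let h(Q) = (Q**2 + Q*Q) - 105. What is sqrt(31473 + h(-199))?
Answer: sqrt(110570) ≈ 332.52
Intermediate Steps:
h(Q) = -105 + 2*Q**2 (h(Q) = (Q**2 + Q**2) - 105 = 2*Q**2 - 105 = -105 + 2*Q**2)
sqrt(31473 + h(-199)) = sqrt(31473 + (-105 + 2*(-199)**2)) = sqrt(31473 + (-105 + 2*39601)) = sqrt(31473 + (-105 + 79202)) = sqrt(31473 + 79097) = sqrt(110570)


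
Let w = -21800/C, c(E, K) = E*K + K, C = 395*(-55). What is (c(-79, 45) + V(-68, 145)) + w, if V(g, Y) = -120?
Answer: -3153598/869 ≈ -3629.0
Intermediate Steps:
C = -21725
c(E, K) = K + E*K
w = 872/869 (w = -21800/(-21725) = -21800*(-1/21725) = 872/869 ≈ 1.0035)
(c(-79, 45) + V(-68, 145)) + w = (45*(1 - 79) - 120) + 872/869 = (45*(-78) - 120) + 872/869 = (-3510 - 120) + 872/869 = -3630 + 872/869 = -3153598/869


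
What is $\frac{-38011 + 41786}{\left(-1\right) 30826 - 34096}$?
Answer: $- \frac{3775}{64922} \approx -0.058147$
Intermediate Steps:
$\frac{-38011 + 41786}{\left(-1\right) 30826 - 34096} = \frac{3775}{-30826 - 34096} = \frac{3775}{-64922} = 3775 \left(- \frac{1}{64922}\right) = - \frac{3775}{64922}$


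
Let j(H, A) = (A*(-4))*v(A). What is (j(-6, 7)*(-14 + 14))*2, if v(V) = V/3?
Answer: 0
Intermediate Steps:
v(V) = V/3 (v(V) = V*(⅓) = V/3)
j(H, A) = -4*A²/3 (j(H, A) = (A*(-4))*(A/3) = (-4*A)*(A/3) = -4*A²/3)
(j(-6, 7)*(-14 + 14))*2 = ((-4/3*7²)*(-14 + 14))*2 = (-4/3*49*0)*2 = -196/3*0*2 = 0*2 = 0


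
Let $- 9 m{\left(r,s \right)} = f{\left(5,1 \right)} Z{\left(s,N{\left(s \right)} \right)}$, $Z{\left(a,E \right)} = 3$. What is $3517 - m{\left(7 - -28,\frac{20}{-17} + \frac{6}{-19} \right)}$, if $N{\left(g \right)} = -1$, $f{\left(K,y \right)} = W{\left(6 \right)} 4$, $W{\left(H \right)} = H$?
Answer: $3525$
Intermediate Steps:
$f{\left(K,y \right)} = 24$ ($f{\left(K,y \right)} = 6 \cdot 4 = 24$)
$m{\left(r,s \right)} = -8$ ($m{\left(r,s \right)} = - \frac{24 \cdot 3}{9} = \left(- \frac{1}{9}\right) 72 = -8$)
$3517 - m{\left(7 - -28,\frac{20}{-17} + \frac{6}{-19} \right)} = 3517 - -8 = 3517 + 8 = 3525$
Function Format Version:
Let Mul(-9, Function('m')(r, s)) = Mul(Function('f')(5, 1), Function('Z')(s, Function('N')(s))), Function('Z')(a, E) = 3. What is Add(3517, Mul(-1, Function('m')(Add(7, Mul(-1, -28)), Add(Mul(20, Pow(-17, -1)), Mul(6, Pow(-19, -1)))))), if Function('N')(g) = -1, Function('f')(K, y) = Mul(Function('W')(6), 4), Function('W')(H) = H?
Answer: 3525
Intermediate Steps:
Function('f')(K, y) = 24 (Function('f')(K, y) = Mul(6, 4) = 24)
Function('m')(r, s) = -8 (Function('m')(r, s) = Mul(Rational(-1, 9), Mul(24, 3)) = Mul(Rational(-1, 9), 72) = -8)
Add(3517, Mul(-1, Function('m')(Add(7, Mul(-1, -28)), Add(Mul(20, Pow(-17, -1)), Mul(6, Pow(-19, -1)))))) = Add(3517, Mul(-1, -8)) = Add(3517, 8) = 3525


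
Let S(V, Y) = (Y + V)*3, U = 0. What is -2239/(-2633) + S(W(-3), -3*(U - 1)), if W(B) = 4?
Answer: 57532/2633 ≈ 21.850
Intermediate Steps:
S(V, Y) = 3*V + 3*Y (S(V, Y) = (V + Y)*3 = 3*V + 3*Y)
-2239/(-2633) + S(W(-3), -3*(U - 1)) = -2239/(-2633) + (3*4 + 3*(-3*(0 - 1))) = -2239*(-1/2633) + (12 + 3*(-3*(-1))) = 2239/2633 + (12 + 3*3) = 2239/2633 + (12 + 9) = 2239/2633 + 21 = 57532/2633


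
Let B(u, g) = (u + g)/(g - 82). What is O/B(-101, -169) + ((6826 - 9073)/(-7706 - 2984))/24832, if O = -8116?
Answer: -54076075302659/7167260160 ≈ -7544.9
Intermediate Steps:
B(u, g) = (g + u)/(-82 + g)
O/B(-101, -169) + ((6826 - 9073)/(-7706 - 2984))/24832 = -8116*(-82 - 169)/(-169 - 101) + ((6826 - 9073)/(-7706 - 2984))/24832 = -8116/(-270/(-251)) - 2247/(-10690)*(1/24832) = -8116/((-1/251*(-270))) - 2247*(-1/10690)*(1/24832) = -8116/270/251 + (2247/10690)*(1/24832) = -8116*251/270 + 2247/265454080 = -1018558/135 + 2247/265454080 = -54076075302659/7167260160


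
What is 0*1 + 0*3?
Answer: 0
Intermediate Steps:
0*1 + 0*3 = 0 + 0 = 0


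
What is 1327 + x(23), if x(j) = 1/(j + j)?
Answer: 61043/46 ≈ 1327.0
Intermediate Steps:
x(j) = 1/(2*j)
1327 + x(23) = 1327 + (1/2)/23 = 1327 + (1/2)*(1/23) = 1327 + 1/46 = 61043/46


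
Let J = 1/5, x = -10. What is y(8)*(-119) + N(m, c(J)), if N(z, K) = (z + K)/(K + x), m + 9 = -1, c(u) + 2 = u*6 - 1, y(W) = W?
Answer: -951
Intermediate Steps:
J = 1/5 ≈ 0.20000
c(u) = -3 + 6*u (c(u) = -2 + (u*6 - 1) = -2 + (6*u - 1) = -2 + (-1 + 6*u) = -3 + 6*u)
m = -10 (m = -9 - 1 = -10)
N(z, K) = (K + z)/(-10 + K) (N(z, K) = (z + K)/(K - 10) = (K + z)/(-10 + K))
y(8)*(-119) + N(m, c(J)) = 8*(-119) + ((-3 + 6*(1/5)) - 10)/(-10 + (-3 + 6*(1/5))) = -952 + ((-3 + 6/5) - 10)/(-10 + (-3 + 6/5)) = -952 + (-9/5 - 10)/(-10 - 9/5) = -952 - 59/5/(-59/5) = -952 - 5/59*(-59/5) = -952 + 1 = -951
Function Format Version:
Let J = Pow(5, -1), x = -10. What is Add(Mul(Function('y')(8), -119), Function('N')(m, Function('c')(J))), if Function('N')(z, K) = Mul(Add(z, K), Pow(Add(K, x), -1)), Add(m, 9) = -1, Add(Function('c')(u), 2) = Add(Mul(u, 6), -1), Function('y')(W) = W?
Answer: -951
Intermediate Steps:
J = Rational(1, 5) ≈ 0.20000
Function('c')(u) = Add(-3, Mul(6, u)) (Function('c')(u) = Add(-2, Add(Mul(u, 6), -1)) = Add(-2, Add(Mul(6, u), -1)) = Add(-2, Add(-1, Mul(6, u))) = Add(-3, Mul(6, u)))
m = -10 (m = Add(-9, -1) = -10)
Function('N')(z, K) = Mul(Pow(Add(-10, K), -1), Add(K, z)) (Function('N')(z, K) = Mul(Add(z, K), Pow(Add(K, -10), -1)) = Mul(Add(K, z), Pow(Add(-10, K), -1)) = Mul(Pow(Add(-10, K), -1), Add(K, z)))
Add(Mul(Function('y')(8), -119), Function('N')(m, Function('c')(J))) = Add(Mul(8, -119), Mul(Pow(Add(-10, Add(-3, Mul(6, Rational(1, 5)))), -1), Add(Add(-3, Mul(6, Rational(1, 5))), -10))) = Add(-952, Mul(Pow(Add(-10, Add(-3, Rational(6, 5))), -1), Add(Add(-3, Rational(6, 5)), -10))) = Add(-952, Mul(Pow(Add(-10, Rational(-9, 5)), -1), Add(Rational(-9, 5), -10))) = Add(-952, Mul(Pow(Rational(-59, 5), -1), Rational(-59, 5))) = Add(-952, Mul(Rational(-5, 59), Rational(-59, 5))) = Add(-952, 1) = -951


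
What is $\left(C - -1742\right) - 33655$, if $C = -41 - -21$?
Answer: $-31933$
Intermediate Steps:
$C = -20$ ($C = -41 + 21 = -20$)
$\left(C - -1742\right) - 33655 = \left(-20 - -1742\right) - 33655 = \left(-20 + 1742\right) - 33655 = 1722 - 33655 = -31933$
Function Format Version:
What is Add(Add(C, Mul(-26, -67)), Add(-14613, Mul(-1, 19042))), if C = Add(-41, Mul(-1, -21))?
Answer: -31933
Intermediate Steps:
C = -20 (C = Add(-41, 21) = -20)
Add(Add(C, Mul(-26, -67)), Add(-14613, Mul(-1, 19042))) = Add(Add(-20, Mul(-26, -67)), Add(-14613, Mul(-1, 19042))) = Add(Add(-20, 1742), Add(-14613, -19042)) = Add(1722, -33655) = -31933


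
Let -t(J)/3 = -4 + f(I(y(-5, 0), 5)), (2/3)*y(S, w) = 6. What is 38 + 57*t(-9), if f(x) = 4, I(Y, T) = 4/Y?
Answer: 38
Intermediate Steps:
y(S, w) = 9 (y(S, w) = (3/2)*6 = 9)
t(J) = 0 (t(J) = -3*(-4 + 4) = -3*0 = 0)
38 + 57*t(-9) = 38 + 57*0 = 38 + 0 = 38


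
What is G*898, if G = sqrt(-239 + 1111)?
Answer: 1796*sqrt(218) ≈ 26518.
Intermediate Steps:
G = 2*sqrt(218) (G = sqrt(872) = 2*sqrt(218) ≈ 29.530)
G*898 = (2*sqrt(218))*898 = 1796*sqrt(218)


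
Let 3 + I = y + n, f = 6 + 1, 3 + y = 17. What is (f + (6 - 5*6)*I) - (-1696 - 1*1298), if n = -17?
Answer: 3145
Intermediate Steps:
y = 14 (y = -3 + 17 = 14)
f = 7
I = -6 (I = -3 + (14 - 17) = -3 - 3 = -6)
(f + (6 - 5*6)*I) - (-1696 - 1*1298) = (7 + (6 - 5*6)*(-6)) - (-1696 - 1*1298) = (7 + (6 - 30)*(-6)) - (-1696 - 1298) = (7 - 24*(-6)) - 1*(-2994) = (7 + 144) + 2994 = 151 + 2994 = 3145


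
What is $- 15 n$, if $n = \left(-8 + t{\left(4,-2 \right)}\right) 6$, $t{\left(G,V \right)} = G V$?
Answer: $1440$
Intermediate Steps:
$n = -96$ ($n = \left(-8 + 4 \left(-2\right)\right) 6 = \left(-8 - 8\right) 6 = \left(-16\right) 6 = -96$)
$- 15 n = \left(-15\right) \left(-96\right) = 1440$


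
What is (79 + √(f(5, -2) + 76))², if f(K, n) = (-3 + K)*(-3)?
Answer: (79 + √70)² ≈ 7632.9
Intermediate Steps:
f(K, n) = 9 - 3*K
(79 + √(f(5, -2) + 76))² = (79 + √((9 - 3*5) + 76))² = (79 + √((9 - 15) + 76))² = (79 + √(-6 + 76))² = (79 + √70)²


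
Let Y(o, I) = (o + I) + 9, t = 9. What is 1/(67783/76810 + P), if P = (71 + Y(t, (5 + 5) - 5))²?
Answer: 76810/678760943 ≈ 0.00011316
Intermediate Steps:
Y(o, I) = 9 + I + o (Y(o, I) = (I + o) + 9 = 9 + I + o)
P = 8836 (P = (71 + (9 + ((5 + 5) - 5) + 9))² = (71 + (9 + (10 - 5) + 9))² = (71 + (9 + 5 + 9))² = (71 + 23)² = 94² = 8836)
1/(67783/76810 + P) = 1/(67783/76810 + 8836) = 1/(678760943/76810) = 76810/678760943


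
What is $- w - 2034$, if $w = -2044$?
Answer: $10$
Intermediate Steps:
$- w - 2034 = \left(-1\right) \left(-2044\right) - 2034 = 2044 - 2034 = 10$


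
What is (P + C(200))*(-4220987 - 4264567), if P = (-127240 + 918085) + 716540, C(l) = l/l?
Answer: -12791005301844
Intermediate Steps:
C(l) = 1
P = 1507385 (P = 790845 + 716540 = 1507385)
(P + C(200))*(-4220987 - 4264567) = (1507385 + 1)*(-4220987 - 4264567) = 1507386*(-8485554) = -12791005301844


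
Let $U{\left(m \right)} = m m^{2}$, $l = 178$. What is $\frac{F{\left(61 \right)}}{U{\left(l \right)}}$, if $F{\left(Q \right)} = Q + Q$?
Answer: $\frac{61}{2819876} \approx 2.1632 \cdot 10^{-5}$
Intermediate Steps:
$U{\left(m \right)} = m^{3}$
$F{\left(Q \right)} = 2 Q$
$\frac{F{\left(61 \right)}}{U{\left(l \right)}} = \frac{2 \cdot 61}{178^{3}} = \frac{122}{5639752} = 122 \cdot \frac{1}{5639752} = \frac{61}{2819876}$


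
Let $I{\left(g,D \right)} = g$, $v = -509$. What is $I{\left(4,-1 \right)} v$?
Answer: $-2036$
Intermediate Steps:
$I{\left(4,-1 \right)} v = 4 \left(-509\right) = -2036$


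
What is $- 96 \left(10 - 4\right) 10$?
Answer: $-5760$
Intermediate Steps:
$- 96 \left(10 - 4\right) 10 = - 96 \cdot 6 \cdot 10 = \left(-96\right) 60 = -5760$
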